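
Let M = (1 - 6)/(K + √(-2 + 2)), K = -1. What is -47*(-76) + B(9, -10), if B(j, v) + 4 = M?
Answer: 3573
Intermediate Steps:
M = 5 (M = (1 - 6)/(-1 + √(-2 + 2)) = -5/(-1 + √0) = -5/(-1 + 0) = -5/(-1) = -5*(-1) = 5)
B(j, v) = 1 (B(j, v) = -4 + 5 = 1)
-47*(-76) + B(9, -10) = -47*(-76) + 1 = 3572 + 1 = 3573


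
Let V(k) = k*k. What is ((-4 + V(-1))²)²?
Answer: 81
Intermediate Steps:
V(k) = k²
((-4 + V(-1))²)² = ((-4 + (-1)²)²)² = ((-4 + 1)²)² = ((-3)²)² = 9² = 81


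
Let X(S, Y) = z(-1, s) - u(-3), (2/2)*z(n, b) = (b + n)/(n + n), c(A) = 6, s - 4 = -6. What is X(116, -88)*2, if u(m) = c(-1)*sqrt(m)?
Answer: 3 - 12*I*sqrt(3) ≈ 3.0 - 20.785*I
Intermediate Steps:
s = -2 (s = 4 - 6 = -2)
z(n, b) = (b + n)/(2*n) (z(n, b) = (b + n)/(n + n) = (b + n)/((2*n)) = (b + n)*(1/(2*n)) = (b + n)/(2*n))
u(m) = 6*sqrt(m)
X(S, Y) = 3/2 - 6*I*sqrt(3) (X(S, Y) = (1/2)*(-2 - 1)/(-1) - 6*sqrt(-3) = (1/2)*(-1)*(-3) - 6*I*sqrt(3) = 3/2 - 6*I*sqrt(3))
X(116, -88)*2 = (3/2 - 6*I*sqrt(3))*2 = 3 - 12*I*sqrt(3)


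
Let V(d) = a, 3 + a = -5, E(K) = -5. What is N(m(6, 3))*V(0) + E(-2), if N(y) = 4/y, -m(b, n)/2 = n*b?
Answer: -37/9 ≈ -4.1111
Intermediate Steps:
m(b, n) = -2*b*n (m(b, n) = -2*n*b = -2*b*n)
a = -8 (a = -3 - 5 = -8)
V(d) = -8
N(m(6, 3))*V(0) + E(-2) = (4/((-2*6*3)))*(-8) - 5 = (4/(-36))*(-8) - 5 = (4*(-1/36))*(-8) - 5 = -1/9*(-8) - 5 = 8/9 - 5 = -37/9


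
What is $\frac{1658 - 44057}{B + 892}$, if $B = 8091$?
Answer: $- \frac{42399}{8983} \approx -4.7199$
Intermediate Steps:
$\frac{1658 - 44057}{B + 892} = \frac{1658 - 44057}{8091 + 892} = - \frac{42399}{8983}$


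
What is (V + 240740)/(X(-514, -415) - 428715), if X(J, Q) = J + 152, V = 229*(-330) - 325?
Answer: -164845/429077 ≈ -0.38419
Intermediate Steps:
V = -75895 (V = -75570 - 325 = -75895)
X(J, Q) = 152 + J
(V + 240740)/(X(-514, -415) - 428715) = (-75895 + 240740)/((152 - 514) - 428715) = 164845/(-362 - 428715) = 164845/(-429077) = 164845*(-1/429077) = -164845/429077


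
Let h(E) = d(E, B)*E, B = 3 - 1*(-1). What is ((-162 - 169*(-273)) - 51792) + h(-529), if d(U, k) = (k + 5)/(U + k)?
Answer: -1016388/175 ≈ -5807.9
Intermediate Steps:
B = 4 (B = 3 + 1 = 4)
d(U, k) = (5 + k)/(U + k)
h(E) = 9*E/(4 + E) (h(E) = ((5 + 4)/(E + 4))*E = (9/(4 + E))*E = 9*E/(4 + E))
((-162 - 169*(-273)) - 51792) + h(-529) = ((-162 - 169*(-273)) - 51792) + 9*(-529)/(4 - 529) = ((-162 + 46137) - 51792) + 9*(-529)/(-525) = (45975 - 51792) + 9*(-529)*(-1/525) = -5817 + 1587/175 = -1016388/175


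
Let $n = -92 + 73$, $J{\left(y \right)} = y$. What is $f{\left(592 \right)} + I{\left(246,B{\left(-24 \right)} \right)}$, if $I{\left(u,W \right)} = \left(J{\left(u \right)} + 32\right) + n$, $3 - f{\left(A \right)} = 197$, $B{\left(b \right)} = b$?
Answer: $65$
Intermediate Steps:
$f{\left(A \right)} = -194$ ($f{\left(A \right)} = 3 - 197 = -194$)
$n = -19$
$I{\left(u,W \right)} = 13 + u$ ($I{\left(u,W \right)} = \left(u + 32\right) - 19 = \left(32 + u\right) - 19 = 13 + u$)
$f{\left(592 \right)} + I{\left(246,B{\left(-24 \right)} \right)} = -194 + \left(13 + 246\right) = -194 + 259 = 65$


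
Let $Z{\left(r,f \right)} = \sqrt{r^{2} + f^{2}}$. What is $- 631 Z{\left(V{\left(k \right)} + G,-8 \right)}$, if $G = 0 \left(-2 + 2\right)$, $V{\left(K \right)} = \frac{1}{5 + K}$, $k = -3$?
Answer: $- \frac{631 \sqrt{257}}{2} \approx -5057.9$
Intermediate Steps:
$G = 0$ ($G = 0 \cdot 0 = 0$)
$Z{\left(r,f \right)} = \sqrt{f^{2} + r^{2}}$
$- 631 Z{\left(V{\left(k \right)} + G,-8 \right)} = - 631 \sqrt{\left(-8\right)^{2} + \left(\frac{1}{5 - 3} + 0\right)^{2}} = - 631 \sqrt{64 + \left(\frac{1}{2} + 0\right)^{2}} = - 631 \sqrt{64 + \left(\frac{1}{2}\right)^{2}} = - 631 \sqrt{64 + \frac{1}{4}} = - 631 \sqrt{\frac{257}{4}} = - 631 \frac{\sqrt{257}}{2} = - \frac{631 \sqrt{257}}{2}$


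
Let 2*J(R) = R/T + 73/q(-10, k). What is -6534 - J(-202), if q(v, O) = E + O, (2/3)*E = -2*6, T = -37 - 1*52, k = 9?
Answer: -10462789/1602 ≈ -6531.1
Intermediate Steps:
T = -89 (T = -37 - 52 = -89)
E = -18 (E = 3*(-2*6)/2 = (3/2)*(-12) = -18)
q(v, O) = -18 + O
J(R) = -73/18 - R/178 (J(R) = (R/(-89) + 73/(-18 + 9))/2 = (R*(-1/89) + 73/(-9))/2 = (-R/89 + 73*(-⅑))/2 = (-R/89 - 73/9)/2 = (-73/9 - R/89)/2 = -73/18 - R/178)
-6534 - J(-202) = -6534 - (-73/18 - 1/178*(-202)) = -6534 - (-73/18 + 101/89) = -6534 - 1*(-4679/1602) = -6534 + 4679/1602 = -10462789/1602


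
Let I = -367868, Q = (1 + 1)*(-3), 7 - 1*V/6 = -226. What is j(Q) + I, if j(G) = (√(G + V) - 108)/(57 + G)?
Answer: -6253792/17 + 4*√87/51 ≈ -3.6787e+5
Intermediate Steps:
V = 1398 (V = 42 - 6*(-226) = 42 + 1356 = 1398)
Q = -6 (Q = 2*(-3) = -6)
j(G) = (-108 + √(1398 + G))/(57 + G) (j(G) = (√(G + 1398) - 108)/(57 + G) = (√(1398 + G) - 108)/(57 + G) = (-108 + √(1398 + G))/(57 + G))
j(Q) + I = (-108 + √(1398 - 6))/(57 - 6) - 367868 = (-108 + √1392)/51 - 367868 = (-108 + 4*√87)/51 - 367868 = (-36/17 + 4*√87/51) - 367868 = -6253792/17 + 4*√87/51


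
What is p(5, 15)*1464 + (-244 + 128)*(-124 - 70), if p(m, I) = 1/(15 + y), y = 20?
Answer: 789104/35 ≈ 22546.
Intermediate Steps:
p(m, I) = 1/35 (p(m, I) = 1/(15 + 20) = 1/35)
p(5, 15)*1464 + (-244 + 128)*(-124 - 70) = (1/35)*1464 + (-244 + 128)*(-124 - 70) = 1464/35 - 116*(-194) = 1464/35 + 22504 = 789104/35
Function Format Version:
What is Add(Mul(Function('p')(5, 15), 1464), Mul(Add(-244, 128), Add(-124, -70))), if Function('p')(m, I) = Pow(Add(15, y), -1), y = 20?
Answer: Rational(789104, 35) ≈ 22546.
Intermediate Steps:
Function('p')(m, I) = Rational(1, 35) (Function('p')(m, I) = Pow(Add(15, 20), -1) = Pow(35, -1) = Rational(1, 35))
Add(Mul(Function('p')(5, 15), 1464), Mul(Add(-244, 128), Add(-124, -70))) = Add(Mul(Rational(1, 35), 1464), Mul(Add(-244, 128), Add(-124, -70))) = Add(Rational(1464, 35), Mul(-116, -194)) = Add(Rational(1464, 35), 22504) = Rational(789104, 35)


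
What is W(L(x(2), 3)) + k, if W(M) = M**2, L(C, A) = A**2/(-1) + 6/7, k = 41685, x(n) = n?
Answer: 2045814/49 ≈ 41751.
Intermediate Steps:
L(C, A) = 6/7 - A**2 (L(C, A) = A**2*(-1) + 6*(1/7) = -A**2 + 6/7 = 6/7 - A**2)
W(L(x(2), 3)) + k = (6/7 - 1*3**2)**2 + 41685 = (6/7 - 1*9)**2 + 41685 = (6/7 - 9)**2 + 41685 = (-57/7)**2 + 41685 = 3249/49 + 41685 = 2045814/49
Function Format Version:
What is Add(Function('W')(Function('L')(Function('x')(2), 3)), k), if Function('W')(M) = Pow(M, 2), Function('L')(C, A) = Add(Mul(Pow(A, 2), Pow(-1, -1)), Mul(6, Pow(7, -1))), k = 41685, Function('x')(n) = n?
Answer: Rational(2045814, 49) ≈ 41751.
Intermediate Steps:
Function('L')(C, A) = Add(Rational(6, 7), Mul(-1, Pow(A, 2))) (Function('L')(C, A) = Add(Mul(Pow(A, 2), -1), Mul(6, Rational(1, 7))) = Add(Mul(-1, Pow(A, 2)), Rational(6, 7)) = Add(Rational(6, 7), Mul(-1, Pow(A, 2))))
Add(Function('W')(Function('L')(Function('x')(2), 3)), k) = Add(Pow(Add(Rational(6, 7), Mul(-1, Pow(3, 2))), 2), 41685) = Add(Pow(Add(Rational(6, 7), Mul(-1, 9)), 2), 41685) = Add(Pow(Add(Rational(6, 7), -9), 2), 41685) = Add(Pow(Rational(-57, 7), 2), 41685) = Add(Rational(3249, 49), 41685) = Rational(2045814, 49)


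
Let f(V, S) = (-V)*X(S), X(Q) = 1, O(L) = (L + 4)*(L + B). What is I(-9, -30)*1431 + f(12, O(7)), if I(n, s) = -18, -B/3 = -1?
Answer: -25770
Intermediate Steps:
B = 3 (B = -3*(-1) = 3)
O(L) = (3 + L)*(4 + L) (O(L) = (L + 4)*(L + 3) = (4 + L)*(3 + L) = (3 + L)*(4 + L))
f(V, S) = -V (f(V, S) = -V*1 = -V)
I(-9, -30)*1431 + f(12, O(7)) = -18*1431 - 1*12 = -25758 - 12 = -25770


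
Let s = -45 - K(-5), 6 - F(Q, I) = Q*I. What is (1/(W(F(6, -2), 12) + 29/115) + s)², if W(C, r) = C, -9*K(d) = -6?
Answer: 82494179524/39652209 ≈ 2080.4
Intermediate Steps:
F(Q, I) = 6 - I*Q (F(Q, I) = 6 - Q*I = 6 - I*Q)
K(d) = ⅔ (K(d) = -⅑*(-6) = ⅔)
s = -137/3 (s = -45 - 1*⅔ = -45 - ⅔ = -137/3 ≈ -45.667)
(1/(W(F(6, -2), 12) + 29/115) + s)² = (1/((6 - 1*(-2)*6) + 29/115) - 137/3)² = (1/((6 + 12) + 29*(1/115)) - 137/3)² = (1/(18 + 29/115) - 137/3)² = (1/(2099/115) - 137/3)² = (115/2099 - 137/3)² = (-287218/6297)² = 82494179524/39652209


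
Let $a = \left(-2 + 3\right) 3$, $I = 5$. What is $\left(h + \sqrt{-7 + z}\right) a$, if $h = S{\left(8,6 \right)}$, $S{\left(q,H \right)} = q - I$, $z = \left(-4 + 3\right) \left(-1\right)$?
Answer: $9 + 3 i \sqrt{6} \approx 9.0 + 7.3485 i$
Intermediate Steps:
$z = 1$ ($z = \left(-1\right) \left(-1\right) = 1$)
$S{\left(q,H \right)} = -5 + q$ ($S{\left(q,H \right)} = q - 5 = -5 + q$)
$h = 3$ ($h = -5 + 8 = 3$)
$a = 3$ ($a = 1 \cdot 3 = 3$)
$\left(h + \sqrt{-7 + z}\right) a = \left(3 + \sqrt{-7 + 1}\right) 3 = \left(3 + \sqrt{-6}\right) 3 = \left(3 + i \sqrt{6}\right) 3 = 9 + 3 i \sqrt{6}$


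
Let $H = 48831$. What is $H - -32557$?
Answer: $81388$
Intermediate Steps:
$H - -32557 = 48831 - -32557 = 48831 + 32557 = 81388$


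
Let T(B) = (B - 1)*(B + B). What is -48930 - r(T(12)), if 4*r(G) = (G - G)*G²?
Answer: -48930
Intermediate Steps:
T(B) = 2*B*(-1 + B) (T(B) = (-1 + B)*(2*B) = 2*B*(-1 + B))
r(G) = 0 (r(G) = ((G - G)*G²)/4 = (0*G²)/4 = (¼)*0 = 0)
-48930 - r(T(12)) = -48930 - 1*0 = -48930 + 0 = -48930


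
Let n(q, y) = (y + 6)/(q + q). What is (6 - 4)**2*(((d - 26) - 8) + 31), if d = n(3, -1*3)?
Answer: -10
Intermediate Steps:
n(q, y) = (6 + y)/(2*q) (n(q, y) = (6 + y)/((2*q)) = (6 + y)*(1/(2*q)) = (6 + y)/(2*q))
d = 1/2 (d = (1/2)*(6 - 1*3)/3 = (1/2)*(1/3)*(6 - 3) = (1/2)*(1/3)*3 = 1/2 ≈ 0.50000)
(6 - 4)**2*(((d - 26) - 8) + 31) = (6 - 4)**2*(((1/2 - 26) - 8) + 31) = 2**2*((-51/2 - 8) + 31) = 4*(-67/2 + 31) = 4*(-5/2) = -10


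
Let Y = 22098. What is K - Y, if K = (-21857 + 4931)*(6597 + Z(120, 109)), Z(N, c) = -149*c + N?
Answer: 161181126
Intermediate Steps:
Z(N, c) = N - 149*c
K = 161203224 (K = (-21857 + 4931)*(6597 + (120 - 149*109)) = -16926*(6597 + (120 - 16241)) = -16926*(6597 - 16121) = -16926*(-9524) = 161203224)
K - Y = 161203224 - 1*22098 = 161203224 - 22098 = 161181126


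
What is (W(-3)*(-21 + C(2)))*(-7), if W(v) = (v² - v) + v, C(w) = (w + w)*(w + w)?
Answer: 315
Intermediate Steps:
C(w) = 4*w² (C(w) = (2*w)*(2*w) = 4*w²)
W(v) = v²
(W(-3)*(-21 + C(2)))*(-7) = ((-3)²*(-21 + 4*2²))*(-7) = (9*(-21 + 4*4))*(-7) = (9*(-21 + 16))*(-7) = (9*(-5))*(-7) = -45*(-7) = 315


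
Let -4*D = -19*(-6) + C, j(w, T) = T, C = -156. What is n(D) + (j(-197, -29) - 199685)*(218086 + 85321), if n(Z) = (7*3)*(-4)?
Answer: -60594625682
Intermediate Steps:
D = 21/2 (D = -(-19*(-6) - 156)/4 = -(114 - 156)/4 = -1/4*(-42) = 21/2 ≈ 10.500)
n(Z) = -84 (n(Z) = 21*(-4) = -84)
n(D) + (j(-197, -29) - 199685)*(218086 + 85321) = -84 + (-29 - 199685)*(218086 + 85321) = -84 - 199714*303407 = -84 - 60594625598 = -60594625682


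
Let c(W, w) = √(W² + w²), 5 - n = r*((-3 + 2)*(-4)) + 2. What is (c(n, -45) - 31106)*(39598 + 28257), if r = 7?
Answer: -2110697630 + 339275*√106 ≈ -2.1072e+9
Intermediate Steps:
n = -25 (n = 5 - (7*((-3 + 2)*(-4)) + 2) = 5 - (7*(-1*(-4)) + 2) = 5 - (7*4 + 2) = 5 - (28 + 2) = 5 - 1*30 = 5 - 30 = -25)
(c(n, -45) - 31106)*(39598 + 28257) = (√((-25)² + (-45)²) - 31106)*(39598 + 28257) = (√(625 + 2025) - 31106)*67855 = (√2650 - 31106)*67855 = (5*√106 - 31106)*67855 = (-31106 + 5*√106)*67855 = -2110697630 + 339275*√106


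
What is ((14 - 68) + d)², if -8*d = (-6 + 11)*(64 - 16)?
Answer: 7056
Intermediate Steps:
d = -30 (d = -(-6 + 11)*(64 - 16)/8 = -5*48/8 = -⅛*240 = -30)
((14 - 68) + d)² = ((14 - 68) - 30)² = (-54 - 30)² = (-84)² = 7056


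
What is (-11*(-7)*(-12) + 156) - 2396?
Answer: -3164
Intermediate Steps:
(-11*(-7)*(-12) + 156) - 2396 = (77*(-12) + 156) - 2396 = (-924 + 156) - 2396 = -768 - 2396 = -3164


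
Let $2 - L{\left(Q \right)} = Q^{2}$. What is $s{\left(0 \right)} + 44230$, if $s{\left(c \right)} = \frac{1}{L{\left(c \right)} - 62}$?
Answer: $\frac{2653799}{60} \approx 44230.0$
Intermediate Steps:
$L{\left(Q \right)} = 2 - Q^{2}$
$s{\left(c \right)} = \frac{1}{-60 - c^{2}}$ ($s{\left(c \right)} = \frac{1}{\left(2 - c^{2}\right) - 62} = \frac{1}{-60 - c^{2}}$)
$s{\left(0 \right)} + 44230 = - \frac{1}{60 + 0^{2}} + 44230 = - \frac{1}{60 + 0} + 44230 = - \frac{1}{60} + 44230 = \frac{2653799}{60}$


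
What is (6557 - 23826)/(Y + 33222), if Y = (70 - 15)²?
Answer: -17269/36247 ≈ -0.47643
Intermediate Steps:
Y = 3025 (Y = 55² = 3025)
(6557 - 23826)/(Y + 33222) = (6557 - 23826)/(3025 + 33222) = -17269/36247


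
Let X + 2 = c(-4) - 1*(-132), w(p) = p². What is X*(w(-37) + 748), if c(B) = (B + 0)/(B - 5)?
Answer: 2485358/9 ≈ 2.7615e+5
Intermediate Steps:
c(B) = B/(-5 + B)
X = 1174/9 (X = -2 + (-4/(-5 - 4) - 1*(-132)) = -2 + (-4/(-9) + 132) = -2 + (-4*(-⅑) + 132) = -2 + (4/9 + 132) = -2 + 1192/9 = 1174/9 ≈ 130.44)
X*(w(-37) + 748) = 1174*((-37)² + 748)/9 = 1174*(1369 + 748)/9 = (1174/9)*2117 = 2485358/9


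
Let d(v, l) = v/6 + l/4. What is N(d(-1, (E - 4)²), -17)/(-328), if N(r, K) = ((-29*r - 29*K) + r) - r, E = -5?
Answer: 1073/3936 ≈ 0.27261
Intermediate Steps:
d(v, l) = l/4 + v/6 (d(v, l) = v*(⅙) + l*(¼) = v/6 + l/4 = l/4 + v/6)
N(r, K) = -29*K - 29*r (N(r, K) = ((-29*K - 29*r) + r) - r = (-29*K - 28*r) - r = -29*K - 29*r)
N(d(-1, (E - 4)²), -17)/(-328) = (-29*(-17) - 29*((-5 - 4)²/4 + (⅙)*(-1)))/(-328) = (493 - 29*((¼)*(-9)² - ⅙))*(-1/328) = (493 - 29*((¼)*81 - ⅙))*(-1/328) = (493 - 29*(81/4 - ⅙))*(-1/328) = (493 - 29*241/12)*(-1/328) = (493 - 6989/12)*(-1/328) = -1073/12*(-1/328) = 1073/3936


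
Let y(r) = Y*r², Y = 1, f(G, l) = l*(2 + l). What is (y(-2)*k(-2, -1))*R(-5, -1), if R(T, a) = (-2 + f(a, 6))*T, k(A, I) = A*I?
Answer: -1840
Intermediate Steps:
R(T, a) = 46*T (R(T, a) = (-2 + 6*(2 + 6))*T = (-2 + 6*8)*T = (-2 + 48)*T = 46*T)
y(r) = r² (y(r) = 1*r² = r²)
(y(-2)*k(-2, -1))*R(-5, -1) = ((-2)²*(-2*(-1)))*(46*(-5)) = (4*2)*(-230) = 8*(-230) = -1840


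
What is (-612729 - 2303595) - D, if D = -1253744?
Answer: -1662580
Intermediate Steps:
(-612729 - 2303595) - D = (-612729 - 2303595) - 1*(-1253744) = -2916324 + 1253744 = -1662580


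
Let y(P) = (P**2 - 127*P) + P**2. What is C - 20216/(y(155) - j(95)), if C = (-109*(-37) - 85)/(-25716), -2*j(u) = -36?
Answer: -52649051/60747621 ≈ -0.86668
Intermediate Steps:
j(u) = 18 (j(u) = -1/2*(-36) = 18)
y(P) = -127*P + 2*P**2
C = -329/2143 (C = (4033 - 85)*(-1/25716) = 3948*(-1/25716) = -329/2143 ≈ -0.15352)
C - 20216/(y(155) - j(95)) = -329/2143 - 20216/(155*(-127 + 2*155) - 1*18) = -329/2143 - 20216/(155*(-127 + 310) - 18) = -329/2143 - 20216/(155*183 - 18) = -329/2143 - 20216/(28365 - 18) = -329/2143 - 20216/28347 = -52649051/60747621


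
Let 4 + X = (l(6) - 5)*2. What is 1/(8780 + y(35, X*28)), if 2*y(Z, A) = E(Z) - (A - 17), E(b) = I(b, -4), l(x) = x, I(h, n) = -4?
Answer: 2/17629 ≈ 0.00011345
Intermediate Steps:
X = -2 (X = -4 + (6 - 5)*2 = -4 + 1*2 = -4 + 2 = -2)
E(b) = -4
y(Z, A) = 13/2 - A/2 (y(Z, A) = (-4 - (A - 17))/2 = (-4 - (-17 + A))/2 = (-4 + (17 - A))/2 = (13 - A)/2 = 13/2 - A/2)
1/(8780 + y(35, X*28)) = 1/(8780 + (13/2 - (-1)*28)) = 1/(8780 + (13/2 - ½*(-56))) = 1/(8780 + (13/2 + 28)) = 1/(8780 + 69/2) = 1/(17629/2) = 2/17629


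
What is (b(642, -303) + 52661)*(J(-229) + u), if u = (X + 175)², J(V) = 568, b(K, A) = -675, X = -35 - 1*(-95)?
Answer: 2900454898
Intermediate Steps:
X = 60 (X = -35 + 95 = 60)
u = 55225 (u = (60 + 175)² = 235² = 55225)
(b(642, -303) + 52661)*(J(-229) + u) = (-675 + 52661)*(568 + 55225) = 51986*55793 = 2900454898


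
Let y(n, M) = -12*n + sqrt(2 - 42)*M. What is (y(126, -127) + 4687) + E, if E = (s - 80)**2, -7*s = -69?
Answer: 396656/49 - 254*I*sqrt(10) ≈ 8095.0 - 803.22*I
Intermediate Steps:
s = 69/7 (s = -1/7*(-69) = 69/7 ≈ 9.8571)
E = 241081/49 (E = (69/7 - 80)**2 = (-491/7)**2 = 241081/49 ≈ 4920.0)
y(n, M) = -12*n + 2*I*M*sqrt(10) (y(n, M) = -12*n + sqrt(-40)*M = -12*n + (2*I*sqrt(10))*M = -12*n + 2*I*M*sqrt(10))
(y(126, -127) + 4687) + E = ((-12*126 + 2*I*(-127)*sqrt(10)) + 4687) + 241081/49 = ((-1512 - 254*I*sqrt(10)) + 4687) + 241081/49 = (3175 - 254*I*sqrt(10)) + 241081/49 = 396656/49 - 254*I*sqrt(10)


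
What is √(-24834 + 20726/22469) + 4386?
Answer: 4386 + 2*I*√3134281810745/22469 ≈ 4386.0 + 157.59*I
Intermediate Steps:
√(-24834 + 20726/22469) + 4386 = √(-557974420/22469) + 4386 = 2*I*√3134281810745/22469 + 4386 = 4386 + 2*I*√3134281810745/22469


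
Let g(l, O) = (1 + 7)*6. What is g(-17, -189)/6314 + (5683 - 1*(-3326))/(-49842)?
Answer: -232865/1344882 ≈ -0.17315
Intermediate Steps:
g(l, O) = 48 (g(l, O) = 8*6 = 48)
g(-17, -189)/6314 + (5683 - 1*(-3326))/(-49842) = 48/6314 + (5683 - 1*(-3326))/(-49842) = 48*(1/6314) + (5683 + 3326)*(-1/49842) = 24/3157 + 9009*(-1/49842) = 24/3157 - 77/426 = -232865/1344882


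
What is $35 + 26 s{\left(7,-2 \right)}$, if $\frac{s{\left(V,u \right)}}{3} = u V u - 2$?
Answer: $2063$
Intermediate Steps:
$s{\left(V,u \right)} = -6 + 3 V u^{2}$ ($s{\left(V,u \right)} = 3 \left(u V u - 2\right) = 3 \left(V u u - 2\right) = 3 \left(V u^{2} - 2\right) = 3 \left(-2 + V u^{2}\right) = -6 + 3 V u^{2}$)
$35 + 26 s{\left(7,-2 \right)} = 35 + 26 \left(-6 + 3 \cdot 7 \left(-2\right)^{2}\right) = 35 + 26 \left(-6 + 3 \cdot 7 \cdot 4\right) = 35 + 26 \left(-6 + 84\right) = 35 + 26 \cdot 78 = 35 + 2028 = 2063$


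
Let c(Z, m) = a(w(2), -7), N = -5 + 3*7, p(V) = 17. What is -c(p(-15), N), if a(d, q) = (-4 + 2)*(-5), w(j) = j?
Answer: -10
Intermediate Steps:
N = 16 (N = -5 + 21 = 16)
a(d, q) = 10 (a(d, q) = -2*(-5) = 10)
c(Z, m) = 10
-c(p(-15), N) = -1*10 = -10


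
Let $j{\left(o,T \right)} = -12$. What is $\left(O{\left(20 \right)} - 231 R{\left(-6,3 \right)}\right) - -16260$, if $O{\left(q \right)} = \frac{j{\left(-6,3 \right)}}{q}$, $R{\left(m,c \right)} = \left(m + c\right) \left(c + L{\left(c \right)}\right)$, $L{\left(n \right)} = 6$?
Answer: $\frac{112482}{5} \approx 22496.0$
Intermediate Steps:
$R{\left(m,c \right)} = \left(6 + c\right) \left(c + m\right)$ ($R{\left(m,c \right)} = \left(m + c\right) \left(c + 6\right) = \left(c + m\right) \left(6 + c\right) = \left(6 + c\right) \left(c + m\right)$)
$O{\left(q \right)} = - \frac{12}{q}$
$\left(O{\left(20 \right)} - 231 R{\left(-6,3 \right)}\right) - -16260 = \left(- \frac{12}{20} - 231 \left(3^{2} + 6 \cdot 3 + 6 \left(-6\right) + 3 \left(-6\right)\right)\right) - -16260 = \left(\left(-12\right) \frac{1}{20} - 231 \left(9 + 18 - 36 - 18\right)\right) + 16260 = \left(- \frac{3}{5} - -6237\right) + 16260 = \left(- \frac{3}{5} + 6237\right) + 16260 = \frac{31182}{5} + 16260 = \frac{112482}{5}$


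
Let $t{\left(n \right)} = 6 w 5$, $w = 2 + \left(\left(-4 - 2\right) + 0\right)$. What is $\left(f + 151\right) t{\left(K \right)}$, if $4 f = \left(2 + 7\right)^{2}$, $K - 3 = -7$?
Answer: $-20550$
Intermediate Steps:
$K = -4$ ($K = 3 - 7 = -4$)
$f = \frac{81}{4}$ ($f = \frac{\left(2 + 7\right)^{2}}{4} = \frac{9^{2}}{4} = \frac{1}{4} \cdot 81 = \frac{81}{4} \approx 20.25$)
$w = -4$ ($w = 2 + \left(-6 + 0\right) = 2 - 6 = -4$)
$t{\left(n \right)} = -120$ ($t{\left(n \right)} = 6 \left(-4\right) 5 = \left(-24\right) 5 = -120$)
$\left(f + 151\right) t{\left(K \right)} = \left(\frac{81}{4} + 151\right) \left(-120\right) = \frac{685}{4} \left(-120\right) = -20550$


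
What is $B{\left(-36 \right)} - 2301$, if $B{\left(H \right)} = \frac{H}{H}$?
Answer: $-2300$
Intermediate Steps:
$B{\left(H \right)} = 1$
$B{\left(-36 \right)} - 2301 = 1 - 2301 = -2300$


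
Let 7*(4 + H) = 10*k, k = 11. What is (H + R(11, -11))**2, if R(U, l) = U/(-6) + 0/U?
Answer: 172225/1764 ≈ 97.633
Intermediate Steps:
R(U, l) = -U/6 (R(U, l) = U*(-1/6) + 0 = -U/6 + 0 = -U/6)
H = 82/7 (H = -4 + (10*11)/7 = -4 + (1/7)*110 = -4 + 110/7 = 82/7 ≈ 11.714)
(H + R(11, -11))**2 = (82/7 - 1/6*11)**2 = (82/7 - 11/6)**2 = (415/42)**2 = 172225/1764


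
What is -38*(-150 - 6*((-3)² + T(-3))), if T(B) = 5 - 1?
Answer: 8664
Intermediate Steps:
T(B) = 4
-38*(-150 - 6*((-3)² + T(-3))) = -38*(-150 - 6*((-3)² + 4)) = -38*(-150 - 6*(9 + 4)) = -38*(-150 - 6*13) = -38*(-150 - 78) = -38*(-228) = 8664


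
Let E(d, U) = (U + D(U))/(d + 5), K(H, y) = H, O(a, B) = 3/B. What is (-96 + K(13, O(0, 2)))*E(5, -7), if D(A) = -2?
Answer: 747/10 ≈ 74.700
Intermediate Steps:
E(d, U) = (-2 + U)/(5 + d) (E(d, U) = (U - 2)/(d + 5) = (-2 + U)/(5 + d))
(-96 + K(13, O(0, 2)))*E(5, -7) = (-96 + 13)*((-2 - 7)/(5 + 5)) = -83*(-9)/10 = -83*(-9/10) = 747/10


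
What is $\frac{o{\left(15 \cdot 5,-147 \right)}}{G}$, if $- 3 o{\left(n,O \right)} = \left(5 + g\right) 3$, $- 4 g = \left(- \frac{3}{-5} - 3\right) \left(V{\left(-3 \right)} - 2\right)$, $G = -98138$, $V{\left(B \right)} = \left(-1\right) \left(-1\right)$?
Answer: $\frac{11}{245345} \approx 4.4835 \cdot 10^{-5}$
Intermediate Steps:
$V{\left(B \right)} = 1$
$g = - \frac{3}{5}$ ($g = - \frac{\left(- \frac{3}{-5} - 3\right) \left(1 - 2\right)}{4} = - \frac{\left(\left(-3\right) \left(- \frac{1}{5}\right) - 3\right) \left(-1\right)}{4} = - \frac{\left(\frac{3}{5} - 3\right) \left(-1\right)}{4} = - \frac{\left(- \frac{12}{5}\right) \left(-1\right)}{4} = \left(- \frac{1}{4}\right) \frac{12}{5} = - \frac{3}{5} \approx -0.6$)
$o{\left(n,O \right)} = - \frac{22}{5}$ ($o{\left(n,O \right)} = - \frac{\left(5 - \frac{3}{5}\right) 3}{3} = - \frac{\frac{22}{5} \cdot 3}{3} = \left(- \frac{1}{3}\right) \frac{66}{5} = - \frac{22}{5}$)
$\frac{o{\left(15 \cdot 5,-147 \right)}}{G} = - \frac{22}{5 \left(-98138\right)} = \left(- \frac{22}{5}\right) \left(- \frac{1}{98138}\right) = \frac{11}{245345}$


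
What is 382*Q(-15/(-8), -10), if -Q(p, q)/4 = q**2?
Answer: -152800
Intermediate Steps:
Q(p, q) = -4*q**2
382*Q(-15/(-8), -10) = 382*(-4*(-10)**2) = 382*(-4*100) = 382*(-400) = -152800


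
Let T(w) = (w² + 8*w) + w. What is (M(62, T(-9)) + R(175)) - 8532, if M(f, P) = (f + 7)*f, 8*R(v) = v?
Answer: -33857/8 ≈ -4232.1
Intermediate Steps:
T(w) = w² + 9*w
R(v) = v/8
M(f, P) = f*(7 + f) (M(f, P) = (7 + f)*f = f*(7 + f))
(M(62, T(-9)) + R(175)) - 8532 = (62*(7 + 62) + (⅛)*175) - 8532 = (62*69 + 175/8) - 8532 = (4278 + 175/8) - 8532 = 34399/8 - 8532 = -33857/8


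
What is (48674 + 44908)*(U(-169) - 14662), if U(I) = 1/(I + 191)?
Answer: -15093045333/11 ≈ -1.3721e+9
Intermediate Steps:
U(I) = 1/(191 + I)
(48674 + 44908)*(U(-169) - 14662) = (48674 + 44908)*(1/(191 - 169) - 14662) = 93582*(1/22 - 14662) = 93582*(-322563/22) = -15093045333/11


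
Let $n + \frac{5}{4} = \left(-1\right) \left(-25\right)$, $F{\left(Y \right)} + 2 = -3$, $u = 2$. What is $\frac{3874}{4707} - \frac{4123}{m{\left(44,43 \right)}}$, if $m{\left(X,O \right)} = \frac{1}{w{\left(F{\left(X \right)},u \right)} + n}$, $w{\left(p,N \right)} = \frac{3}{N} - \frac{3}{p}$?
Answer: $- \frac{10033321357}{94140} \approx -1.0658 \cdot 10^{5}$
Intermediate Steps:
$F{\left(Y \right)} = -5$ ($F{\left(Y \right)} = -2 - 3 = -5$)
$w{\left(p,N \right)} = - \frac{3}{p} + \frac{3}{N}$
$n = \frac{95}{4}$ ($n = - \frac{5}{4} - -25 = - \frac{5}{4} + 25 = \frac{95}{4} \approx 23.75$)
$m{\left(X,O \right)} = \frac{20}{517}$ ($m{\left(X,O \right)} = \frac{1}{\left(- \frac{3}{-5} + \frac{3}{2}\right) + \frac{95}{4}} = \frac{1}{\left(\left(-3\right) \left(- \frac{1}{5}\right) + 3 \cdot \frac{1}{2}\right) + \frac{95}{4}} = \frac{1}{\left(\frac{3}{5} + \frac{3}{2}\right) + \frac{95}{4}} = \frac{1}{\frac{21}{10} + \frac{95}{4}} = \frac{1}{\frac{517}{20}} = \frac{20}{517}$)
$\frac{3874}{4707} - \frac{4123}{m{\left(44,43 \right)}} = \frac{3874}{4707} - \frac{4123}{\frac{20}{517}} = 3874 \cdot \frac{1}{4707} - \frac{2131591}{20} = \frac{3874}{4707} - \frac{2131591}{20} = - \frac{10033321357}{94140}$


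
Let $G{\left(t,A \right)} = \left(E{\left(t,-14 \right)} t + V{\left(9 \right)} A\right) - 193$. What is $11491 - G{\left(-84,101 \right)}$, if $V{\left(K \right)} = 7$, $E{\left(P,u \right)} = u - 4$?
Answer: $9465$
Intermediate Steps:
$E{\left(P,u \right)} = -4 + u$
$G{\left(t,A \right)} = -193 - 18 t + 7 A$ ($G{\left(t,A \right)} = \left(\left(-4 - 14\right) t + 7 A\right) - 193 = \left(- 18 t + 7 A\right) - 193 = -193 - 18 t + 7 A$)
$11491 - G{\left(-84,101 \right)} = 11491 - \left(-193 - -1512 + 7 \cdot 101\right) = 11491 - \left(-193 + 1512 + 707\right) = 11491 - 2026 = 9465$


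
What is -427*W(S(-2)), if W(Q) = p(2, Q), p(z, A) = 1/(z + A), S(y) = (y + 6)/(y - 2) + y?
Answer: 427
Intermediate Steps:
S(y) = y + (6 + y)/(-2 + y) (S(y) = (6 + y)/(-2 + y) + y = y + (6 + y)/(-2 + y))
p(z, A) = 1/(A + z)
W(Q) = 1/(2 + Q) (W(Q) = 1/(Q + 2) = 1/(2 + Q))
-427*W(S(-2)) = -427/(2 + (6 + (-2)**2 - 1*(-2))/(-2 - 2)) = -427/(2 + (6 + 4 + 2)/(-4)) = -427/(2 - 1/4*12) = -427/(2 - 3) = -427/(-1) = -427*(-1) = 427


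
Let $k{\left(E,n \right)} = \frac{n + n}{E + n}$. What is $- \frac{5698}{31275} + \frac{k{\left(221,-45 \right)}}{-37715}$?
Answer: $- \frac{3781959757}{20759844600} \approx -0.18218$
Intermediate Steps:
$k{\left(E,n \right)} = \frac{2 n}{E + n}$
$- \frac{5698}{31275} + \frac{k{\left(221,-45 \right)}}{-37715} = - \frac{5698}{31275} + \frac{2 \left(-45\right) \frac{1}{221 - 45}}{-37715} = \left(-5698\right) \frac{1}{31275} + 2 \left(-45\right) \frac{1}{176} \left(- \frac{1}{37715}\right) = - \frac{5698}{31275} + 2 \left(-45\right) \frac{1}{176} \left(- \frac{1}{37715}\right) = - \frac{5698}{31275} - - \frac{9}{663784} = - \frac{5698}{31275} + \frac{9}{663784} = - \frac{3781959757}{20759844600}$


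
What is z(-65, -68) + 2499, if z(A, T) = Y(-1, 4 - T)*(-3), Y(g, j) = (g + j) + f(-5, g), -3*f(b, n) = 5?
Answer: 2291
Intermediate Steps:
f(b, n) = -5/3 (f(b, n) = -1/3*5 = -5/3)
Y(g, j) = -5/3 + g + j (Y(g, j) = (g + j) - 5/3 = -5/3 + g + j)
z(A, T) = -4 + 3*T (z(A, T) = (-5/3 - 1 + (4 - T))*(-3) = (4/3 - T)*(-3) = -4 + 3*T)
z(-65, -68) + 2499 = (-4 + 3*(-68)) + 2499 = (-4 - 204) + 2499 = -208 + 2499 = 2291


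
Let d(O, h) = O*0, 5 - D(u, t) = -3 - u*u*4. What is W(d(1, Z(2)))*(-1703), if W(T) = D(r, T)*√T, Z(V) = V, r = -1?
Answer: 0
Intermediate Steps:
D(u, t) = 8 + 4*u² (D(u, t) = 5 - (-3 - u*u*4) = 5 - (-3 - u²*4) = 5 - (-3 - 4*u²) = 5 + (3 + 4*u²) = 8 + 4*u²)
d(O, h) = 0
W(T) = 12*√T (W(T) = (8 + 4*(-1)²)*√T = (8 + 4*1)*√T = (8 + 4)*√T = 12*√T)
W(d(1, Z(2)))*(-1703) = (12*√0)*(-1703) = (12*0)*(-1703) = 0*(-1703) = 0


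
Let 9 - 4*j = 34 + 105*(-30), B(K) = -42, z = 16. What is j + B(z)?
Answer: 2957/4 ≈ 739.25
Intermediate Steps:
j = 3125/4 (j = 9/4 - (34 + 105*(-30))/4 = 9/4 - (34 - 3150)/4 = 9/4 - ¼*(-3116) = 9/4 + 779 = 3125/4 ≈ 781.25)
j + B(z) = 3125/4 - 42 = 2957/4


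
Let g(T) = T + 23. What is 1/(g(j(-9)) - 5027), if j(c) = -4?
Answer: -1/5008 ≈ -0.00019968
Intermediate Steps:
g(T) = 23 + T
1/(g(j(-9)) - 5027) = 1/((23 - 4) - 5027) = 1/(19 - 5027) = 1/(-5008) = -1/5008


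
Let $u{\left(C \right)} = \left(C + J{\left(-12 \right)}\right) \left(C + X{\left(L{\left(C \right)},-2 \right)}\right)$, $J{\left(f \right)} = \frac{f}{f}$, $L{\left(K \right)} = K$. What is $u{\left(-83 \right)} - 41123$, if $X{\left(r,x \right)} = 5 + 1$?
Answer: $-34809$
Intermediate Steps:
$X{\left(r,x \right)} = 6$
$J{\left(f \right)} = 1$
$u{\left(C \right)} = \left(1 + C\right) \left(6 + C\right)$ ($u{\left(C \right)} = \left(C + 1\right) \left(C + 6\right) = \left(1 + C\right) \left(6 + C\right)$)
$u{\left(-83 \right)} - 41123 = \left(6 + \left(-83\right)^{2} + 7 \left(-83\right)\right) - 41123 = \left(6 + 6889 - 581\right) - 41123 = 6314 - 41123 = -34809$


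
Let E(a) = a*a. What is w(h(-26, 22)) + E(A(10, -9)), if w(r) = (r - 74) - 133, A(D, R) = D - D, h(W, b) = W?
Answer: -233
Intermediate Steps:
A(D, R) = 0
E(a) = a²
w(r) = -207 + r (w(r) = (-74 + r) - 133 = -207 + r)
w(h(-26, 22)) + E(A(10, -9)) = (-207 - 26) + 0² = -233 + 0 = -233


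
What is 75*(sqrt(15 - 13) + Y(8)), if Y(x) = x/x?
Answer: 75 + 75*sqrt(2) ≈ 181.07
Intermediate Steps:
Y(x) = 1
75*(sqrt(15 - 13) + Y(8)) = 75*(sqrt(15 - 13) + 1) = 75*(sqrt(2) + 1) = 75*(1 + sqrt(2)) = 75 + 75*sqrt(2)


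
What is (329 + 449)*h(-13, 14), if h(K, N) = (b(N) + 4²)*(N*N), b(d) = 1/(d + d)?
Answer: 2445254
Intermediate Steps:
b(d) = 1/(2*d)
h(K, N) = N²*(16 + 1/(2*N)) (h(K, N) = (1/(2*N) + 4²)*(N*N) = (1/(2*N) + 16)*N² = (16 + 1/(2*N))*N² = N²*(16 + 1/(2*N)))
(329 + 449)*h(-13, 14) = (329 + 449)*((½)*14*(1 + 32*14)) = 778*((½)*14*(1 + 448)) = 778*((½)*14*449) = 778*3143 = 2445254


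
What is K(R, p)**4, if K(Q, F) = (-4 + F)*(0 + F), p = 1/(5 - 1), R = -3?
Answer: 50625/65536 ≈ 0.77248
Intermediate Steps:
p = 1/4 ≈ 0.25000
K(Q, F) = F*(-4 + F) (K(Q, F) = (-4 + F)*F = F*(-4 + F))
K(R, p)**4 = ((-4 + 1/4)/4)**4 = ((1/4)*(-15/4))**4 = (-15/16)**4 = 50625/65536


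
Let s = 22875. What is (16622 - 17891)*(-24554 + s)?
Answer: 2130651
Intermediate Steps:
(16622 - 17891)*(-24554 + s) = (16622 - 17891)*(-24554 + 22875) = -1269*(-1679) = 2130651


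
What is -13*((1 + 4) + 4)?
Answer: -117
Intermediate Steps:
-13*((1 + 4) + 4) = -13*(5 + 4) = -13*9 = -117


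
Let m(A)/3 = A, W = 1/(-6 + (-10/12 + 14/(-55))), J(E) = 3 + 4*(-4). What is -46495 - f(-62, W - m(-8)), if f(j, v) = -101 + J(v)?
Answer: -46381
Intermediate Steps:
J(E) = -13 (J(E) = 3 - 16 = -13)
W = -330/2339 (W = 1/(-6 + (-10*1/12 + 14*(-1/55))) = 1/(-6 + (-5/6 - 14/55)) = 1/(-6 - 359/330) = 1/(-2339/330) = -330/2339 ≈ -0.14109)
m(A) = 3*A
f(j, v) = -114 (f(j, v) = -101 - 13 = -114)
-46495 - f(-62, W - m(-8)) = -46495 - 1*(-114) = -46495 + 114 = -46381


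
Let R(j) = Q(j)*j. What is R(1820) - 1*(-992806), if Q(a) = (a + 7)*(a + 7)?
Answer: 6076023586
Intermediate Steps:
Q(a) = (7 + a)² (Q(a) = (7 + a)*(7 + a) = (7 + a)²)
R(j) = j*(7 + j)² (R(j) = (7 + j)²*j = j*(7 + j)²)
R(1820) - 1*(-992806) = 1820*(7 + 1820)² - 1*(-992806) = 1820*1827² + 992806 = 1820*3337929 + 992806 = 6075030780 + 992806 = 6076023586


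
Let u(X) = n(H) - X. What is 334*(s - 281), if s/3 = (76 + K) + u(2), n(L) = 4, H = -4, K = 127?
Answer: 111556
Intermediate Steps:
u(X) = 4 - X
s = 615 (s = 3*((76 + 127) + (4 - 1*2)) = 3*(203 + (4 - 2)) = 3*(203 + 2) = 3*205 = 615)
334*(s - 281) = 334*(615 - 281) = 334*334 = 111556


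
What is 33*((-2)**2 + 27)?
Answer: 1023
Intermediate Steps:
33*((-2)**2 + 27) = 33*(4 + 27) = 33*31 = 1023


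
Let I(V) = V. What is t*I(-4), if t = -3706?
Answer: 14824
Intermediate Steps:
t*I(-4) = -3706*(-4) = 14824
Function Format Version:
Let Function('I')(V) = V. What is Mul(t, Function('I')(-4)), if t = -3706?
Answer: 14824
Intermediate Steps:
Mul(t, Function('I')(-4)) = Mul(-3706, -4) = 14824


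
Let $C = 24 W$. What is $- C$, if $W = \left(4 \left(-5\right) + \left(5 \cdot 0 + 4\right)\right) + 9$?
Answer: $168$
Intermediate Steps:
$W = -7$ ($W = \left(-20 + \left(0 + 4\right)\right) + 9 = \left(-20 + 4\right) + 9 = -16 + 9 = -7$)
$C = -168$ ($C = 24 \left(-7\right) = -168$)
$- C = \left(-1\right) \left(-168\right) = 168$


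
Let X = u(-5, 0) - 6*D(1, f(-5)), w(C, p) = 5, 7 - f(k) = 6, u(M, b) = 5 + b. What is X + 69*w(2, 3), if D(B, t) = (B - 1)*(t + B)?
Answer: 350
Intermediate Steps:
f(k) = 1 (f(k) = 7 - 1*6 = 7 - 6 = 1)
D(B, t) = (-1 + B)*(B + t)
X = 5 (X = (5 + 0) - 6*(1² - 1*1 - 1*1 + 1*1) = 5 - 6*(1 - 1 - 1 + 1) = 5 - 6*0 = 5 + 0 = 5)
X + 69*w(2, 3) = 5 + 69*5 = 5 + 345 = 350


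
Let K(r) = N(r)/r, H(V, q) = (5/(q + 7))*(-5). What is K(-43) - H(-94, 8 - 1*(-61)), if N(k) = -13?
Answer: 2063/3268 ≈ 0.63127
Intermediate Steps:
H(V, q) = -25/(7 + q) (H(V, q) = (5/(7 + q))*(-5) = -25/(7 + q))
K(r) = -13/r
K(-43) - H(-94, 8 - 1*(-61)) = -13/(-43) - (-25)/(7 + (8 - 1*(-61))) = -13*(-1/43) - (-25)/(7 + (8 + 61)) = 13/43 - (-25)/(7 + 69) = 13/43 - (-25)/76 = 13/43 - 1*(-25/76) = 13/43 + 25/76 = 2063/3268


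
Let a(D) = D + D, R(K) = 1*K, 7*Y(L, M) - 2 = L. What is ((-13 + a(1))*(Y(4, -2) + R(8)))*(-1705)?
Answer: 1162810/7 ≈ 1.6612e+5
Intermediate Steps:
Y(L, M) = 2/7 + L/7
R(K) = K
a(D) = 2*D
((-13 + a(1))*(Y(4, -2) + R(8)))*(-1705) = ((-13 + 2*1)*((2/7 + (⅐)*4) + 8))*(-1705) = ((-13 + 2)*((2/7 + 4/7) + 8))*(-1705) = -11*(6/7 + 8)*(-1705) = -11*62/7*(-1705) = -682/7*(-1705) = 1162810/7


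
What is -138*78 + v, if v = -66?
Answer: -10830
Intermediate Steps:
-138*78 + v = -138*78 - 66 = -10764 - 66 = -10830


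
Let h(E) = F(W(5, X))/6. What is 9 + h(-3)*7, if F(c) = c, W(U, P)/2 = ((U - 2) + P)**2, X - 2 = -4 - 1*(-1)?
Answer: 55/3 ≈ 18.333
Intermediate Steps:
X = -1 (X = 2 + (-4 - 1*(-1)) = 2 + (-4 + 1) = 2 - 3 = -1)
W(U, P) = 2*(-2 + P + U)**2 (W(U, P) = 2*((U - 2) + P)**2 = 2*((-2 + U) + P)**2 = 2*(-2 + P + U)**2)
h(E) = 4/3 (h(E) = (2*(-2 - 1 + 5)**2)/6 = (2*2**2)*(1/6) = (2*4)*(1/6) = 8*(1/6) = 4/3)
9 + h(-3)*7 = 9 + (4/3)*7 = 9 + 28/3 = 55/3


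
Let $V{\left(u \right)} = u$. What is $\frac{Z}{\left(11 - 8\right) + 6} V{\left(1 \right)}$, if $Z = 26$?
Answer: $\frac{26}{9} \approx 2.8889$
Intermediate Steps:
$\frac{Z}{\left(11 - 8\right) + 6} V{\left(1 \right)} = \frac{1}{\left(11 - 8\right) + 6} \cdot 26 \cdot 1 = \frac{1}{3 + 6} \cdot 26 \cdot 1 = \frac{1}{9} \cdot 26 \cdot 1 = \frac{26}{9} \cdot 1 = \frac{26}{9}$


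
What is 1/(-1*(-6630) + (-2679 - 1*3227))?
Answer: 1/724 ≈ 0.0013812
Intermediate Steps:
1/(-1*(-6630) + (-2679 - 1*3227)) = 1/(6630 + (-2679 - 3227)) = 1/(6630 - 5906) = 1/724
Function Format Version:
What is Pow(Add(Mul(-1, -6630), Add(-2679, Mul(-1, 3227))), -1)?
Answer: Rational(1, 724) ≈ 0.0013812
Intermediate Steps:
Pow(Add(Mul(-1, -6630), Add(-2679, Mul(-1, 3227))), -1) = Pow(Add(6630, Add(-2679, -3227)), -1) = Pow(Add(6630, -5906), -1) = Pow(724, -1) = Rational(1, 724)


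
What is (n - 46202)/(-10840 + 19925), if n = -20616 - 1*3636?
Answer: -70454/9085 ≈ -7.7550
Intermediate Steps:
n = -24252 (n = -20616 - 3636 = -24252)
(n - 46202)/(-10840 + 19925) = (-24252 - 46202)/(-10840 + 19925) = -70454/9085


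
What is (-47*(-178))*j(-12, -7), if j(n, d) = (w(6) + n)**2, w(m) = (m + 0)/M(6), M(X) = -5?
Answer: 36442296/25 ≈ 1.4577e+6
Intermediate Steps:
w(m) = -m/5 (w(m) = (m + 0)/(-5) = m*(-1/5) = -m/5)
j(n, d) = (-6/5 + n)**2 (j(n, d) = (-1/5*6 + n)**2 = (-6/5 + n)**2)
(-47*(-178))*j(-12, -7) = (-47*(-178))*((-6 + 5*(-12))**2/25) = 8366*((-6 - 60)**2/25) = 8366*((1/25)*(-66)**2) = 8366*((1/25)*4356) = 8366*(4356/25) = 36442296/25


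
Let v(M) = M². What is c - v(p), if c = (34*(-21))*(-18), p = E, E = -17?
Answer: 12563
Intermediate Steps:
p = -17
c = 12852 (c = -714*(-18) = 12852)
c - v(p) = 12852 - 1*(-17)² = 12852 - 1*289 = 12852 - 289 = 12563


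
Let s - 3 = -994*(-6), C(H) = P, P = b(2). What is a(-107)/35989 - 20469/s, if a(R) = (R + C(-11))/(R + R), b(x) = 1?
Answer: -1545532936/450546291 ≈ -3.4304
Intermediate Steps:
P = 1
C(H) = 1
a(R) = (1 + R)/(2*R) (a(R) = (R + 1)/(R + R) = (1 + R)/((2*R)) = (1 + R)*(1/(2*R)) = (1 + R)/(2*R))
s = 5967 (s = 3 - 994*(-6) = 3 + 5964 = 5967)
a(-107)/35989 - 20469/s = ((½)*(1 - 107)/(-107))/35989 - 20469/5967 = ((½)*(-1/107)*(-106))*(1/35989) - 20469*1/5967 = (53/107)*(1/35989) - 6823/1989 = 53/3850823 - 6823/1989 = -1545532936/450546291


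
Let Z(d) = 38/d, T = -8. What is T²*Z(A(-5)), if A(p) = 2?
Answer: 1216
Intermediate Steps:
T²*Z(A(-5)) = (-8)²*(38/2) = 64*(38*(½)) = 64*19 = 1216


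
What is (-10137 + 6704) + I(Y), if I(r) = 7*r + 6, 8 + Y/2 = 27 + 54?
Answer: -2405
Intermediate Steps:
Y = 146 (Y = -16 + 2*(27 + 54) = -16 + 2*81 = -16 + 162 = 146)
I(r) = 6 + 7*r
(-10137 + 6704) + I(Y) = (-10137 + 6704) + (6 + 7*146) = -3433 + (6 + 1022) = -3433 + 1028 = -2405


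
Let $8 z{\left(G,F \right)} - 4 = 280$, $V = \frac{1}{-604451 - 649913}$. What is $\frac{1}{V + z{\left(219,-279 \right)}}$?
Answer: $\frac{1254364}{44529921} \approx 0.028169$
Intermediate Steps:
$V = - \frac{1}{1254364}$ ($V = \frac{1}{-1254364} = - \frac{1}{1254364} \approx -7.9722 \cdot 10^{-7}$)
$z{\left(G,F \right)} = \frac{71}{2}$ ($z{\left(G,F \right)} = \frac{1}{2} + \frac{1}{8} \cdot 280 = \frac{1}{2} + 35 = \frac{71}{2}$)
$\frac{1}{V + z{\left(219,-279 \right)}} = \frac{1}{- \frac{1}{1254364} + \frac{71}{2}} = \frac{1}{\frac{44529921}{1254364}} = \frac{1254364}{44529921}$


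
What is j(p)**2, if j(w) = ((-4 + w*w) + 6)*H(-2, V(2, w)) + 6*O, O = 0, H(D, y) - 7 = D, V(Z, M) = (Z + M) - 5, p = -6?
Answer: 36100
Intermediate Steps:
V(Z, M) = -5 + M + Z (V(Z, M) = (M + Z) - 5 = -5 + M + Z)
H(D, y) = 7 + D
j(w) = 10 + 5*w**2 (j(w) = ((-4 + w*w) + 6)*(7 - 2) + 6*0 = ((-4 + w**2) + 6)*5 + 0 = (2 + w**2)*5 + 0 = (10 + 5*w**2) + 0 = 10 + 5*w**2)
j(p)**2 = (10 + 5*(-6)**2)**2 = (10 + 5*36)**2 = (10 + 180)**2 = 190**2 = 36100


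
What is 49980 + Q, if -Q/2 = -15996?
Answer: 81972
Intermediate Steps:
Q = 31992 (Q = -2*(-15996) = 31992)
49980 + Q = 49980 + 31992 = 81972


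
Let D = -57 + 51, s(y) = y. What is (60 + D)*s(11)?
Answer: 594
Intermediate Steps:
D = -6
(60 + D)*s(11) = (60 - 6)*11 = 54*11 = 594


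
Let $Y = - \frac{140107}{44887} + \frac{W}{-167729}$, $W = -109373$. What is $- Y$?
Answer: $\frac{18590581152}{7528851623} \approx 2.4692$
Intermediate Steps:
$Y = - \frac{18590581152}{7528851623}$ ($Y = - \frac{140107}{44887} - \frac{109373}{-167729} = \left(-140107\right) \frac{1}{44887} - - \frac{109373}{167729} = - \frac{140107}{44887} + \frac{109373}{167729} = - \frac{18590581152}{7528851623} \approx -2.4692$)
$- Y = \left(-1\right) \left(- \frac{18590581152}{7528851623}\right) = \frac{18590581152}{7528851623}$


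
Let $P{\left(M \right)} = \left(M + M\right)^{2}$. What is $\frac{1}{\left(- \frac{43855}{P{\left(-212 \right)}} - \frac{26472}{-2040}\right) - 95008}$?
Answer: $- \frac{15280960}{1451618882427} \approx -1.0527 \cdot 10^{-5}$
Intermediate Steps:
$P{\left(M \right)} = 4 M^{2}$ ($P{\left(M \right)} = \left(2 M\right)^{2} = 4 M^{2}$)
$\frac{1}{\left(- \frac{43855}{P{\left(-212 \right)}} - \frac{26472}{-2040}\right) - 95008} = \frac{1}{\left(- \frac{43855}{4 \left(-212\right)^{2}} - \frac{26472}{-2040}\right) - 95008} = \frac{1}{\left(- \frac{43855}{4 \cdot 44944} - - \frac{1103}{85}\right) - 95008} = \frac{1}{\left(- \frac{43855}{179776} + \frac{1103}{85}\right) - 95008} = \frac{1}{\frac{194565253}{15280960} - 95008} = \frac{1}{- \frac{1451618882427}{15280960}} = - \frac{15280960}{1451618882427}$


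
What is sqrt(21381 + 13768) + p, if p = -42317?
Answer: -42317 + sqrt(35149) ≈ -42130.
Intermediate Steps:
sqrt(21381 + 13768) + p = sqrt(21381 + 13768) - 42317 = sqrt(35149) - 42317 = -42317 + sqrt(35149)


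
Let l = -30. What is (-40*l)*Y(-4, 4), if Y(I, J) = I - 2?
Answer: -7200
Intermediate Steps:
Y(I, J) = -2 + I
(-40*l)*Y(-4, 4) = (-40*(-30))*(-2 - 4) = 1200*(-6) = -7200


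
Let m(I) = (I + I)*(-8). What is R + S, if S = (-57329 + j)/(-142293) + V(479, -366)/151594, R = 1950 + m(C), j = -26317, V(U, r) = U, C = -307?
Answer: 49343779369425/7190255014 ≈ 6862.6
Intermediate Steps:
m(I) = -16*I (m(I) = (2*I)*(-8) = -16*I)
R = 6862 (R = 1950 - 16*(-307) = 1950 + 4912 = 6862)
S = 4249463357/7190255014 (S = (-57329 - 26317)/(-142293) + 479/151594 = -83646*(-1/142293) + 479*(1/151594) = 27882/47431 + 479/151594 = 4249463357/7190255014 ≈ 0.59100)
R + S = 6862 + 4249463357/7190255014 = 49343779369425/7190255014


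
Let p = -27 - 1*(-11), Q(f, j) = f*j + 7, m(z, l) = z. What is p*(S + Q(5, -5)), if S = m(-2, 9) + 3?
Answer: 272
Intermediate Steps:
Q(f, j) = 7 + f*j
p = -16 (p = -27 + 11 = -16)
S = 1 (S = -2 + 3 = 1)
p*(S + Q(5, -5)) = -16*(1 + (7 + 5*(-5))) = -16*(1 + (7 - 25)) = -16*(1 - 18) = -16*(-17) = 272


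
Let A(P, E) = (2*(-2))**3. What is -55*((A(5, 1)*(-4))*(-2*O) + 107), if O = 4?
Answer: 106755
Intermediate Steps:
A(P, E) = -64 (A(P, E) = (-4)**3 = -64)
-55*((A(5, 1)*(-4))*(-2*O) + 107) = -55*((-64*(-4))*(-2*4) + 107) = -55*(256*(-8) + 107) = -55*(-2048 + 107) = -55*(-1941) = 106755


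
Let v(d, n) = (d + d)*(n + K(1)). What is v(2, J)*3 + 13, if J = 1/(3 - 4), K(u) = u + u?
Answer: 25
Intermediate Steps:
K(u) = 2*u
J = -1 (J = 1/(-1) = -1)
v(d, n) = 2*d*(2 + n) (v(d, n) = (d + d)*(n + 2*1) = (2*d)*(n + 2) = (2*d)*(2 + n) = 2*d*(2 + n))
v(2, J)*3 + 13 = (2*2*(2 - 1))*3 + 13 = (2*2*1)*3 + 13 = 4*3 + 13 = 12 + 13 = 25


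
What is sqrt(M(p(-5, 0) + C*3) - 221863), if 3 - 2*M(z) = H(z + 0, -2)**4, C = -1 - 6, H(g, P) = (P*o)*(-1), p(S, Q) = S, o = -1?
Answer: I*sqrt(887478)/2 ≈ 471.03*I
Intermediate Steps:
H(g, P) = P (H(g, P) = (P*(-1))*(-1) = -P*(-1) = P)
C = -7
M(z) = -13/2 (M(z) = 3/2 - 1/2*(-2)**4 = 3/2 - 1/2*16 = 3/2 - 8 = -13/2)
sqrt(M(p(-5, 0) + C*3) - 221863) = sqrt(-13/2 - 221863) = sqrt(-443739/2) = I*sqrt(887478)/2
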